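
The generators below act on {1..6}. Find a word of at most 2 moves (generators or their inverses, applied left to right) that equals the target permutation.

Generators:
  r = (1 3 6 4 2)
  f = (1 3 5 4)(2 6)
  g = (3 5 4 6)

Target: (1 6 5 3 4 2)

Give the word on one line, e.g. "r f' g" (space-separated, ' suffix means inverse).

r g'

  after r: (1 3 6 4 2)
  after g': (1 6 5 3 4 2)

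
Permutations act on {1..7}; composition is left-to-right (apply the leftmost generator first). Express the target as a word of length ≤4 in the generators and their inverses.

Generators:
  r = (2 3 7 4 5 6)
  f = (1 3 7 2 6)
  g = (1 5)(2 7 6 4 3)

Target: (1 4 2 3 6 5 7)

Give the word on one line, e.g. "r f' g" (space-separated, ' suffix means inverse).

  after r': (2 6 5 4 7 3)
  after g': (1 5 6)(2 7 4)
  after r: (1 6)(2 4 3 7 5)
  after g: (1 4 2 3 6 5 7)

r' g' r g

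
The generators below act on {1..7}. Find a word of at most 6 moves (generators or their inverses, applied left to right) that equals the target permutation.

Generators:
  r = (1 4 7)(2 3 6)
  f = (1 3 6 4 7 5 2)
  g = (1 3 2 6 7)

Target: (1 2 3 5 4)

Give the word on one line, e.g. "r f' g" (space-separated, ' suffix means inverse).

  after r': (1 7 4)(2 6 3)
  after f: (1 5 2 4 3)
  after r: (1 5 3 4 6 2 7)
  after r: (1 5 6 3 7 4 2)
  after f: (1 2 3 5 4)

r' f r r f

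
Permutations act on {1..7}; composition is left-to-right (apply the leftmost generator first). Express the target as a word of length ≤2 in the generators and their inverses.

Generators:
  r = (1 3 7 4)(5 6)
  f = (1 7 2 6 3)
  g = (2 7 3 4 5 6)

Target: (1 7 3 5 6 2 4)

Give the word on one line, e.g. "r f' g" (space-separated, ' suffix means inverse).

f' r

  after f': (1 3 6 2 7)
  after r: (1 7 3 5 6 2 4)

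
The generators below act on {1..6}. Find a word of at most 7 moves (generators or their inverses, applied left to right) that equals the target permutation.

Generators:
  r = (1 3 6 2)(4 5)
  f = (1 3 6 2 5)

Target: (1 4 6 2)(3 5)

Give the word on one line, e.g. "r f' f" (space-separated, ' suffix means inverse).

f' r' f r r

  after f': (1 5 2 6 3)
  after r': (1 4 5 6)(2 3)
  after f: (1 4)(2 6 3 5)
  after r: (1 5)(3 4)
  after r: (1 4 6 2)(3 5)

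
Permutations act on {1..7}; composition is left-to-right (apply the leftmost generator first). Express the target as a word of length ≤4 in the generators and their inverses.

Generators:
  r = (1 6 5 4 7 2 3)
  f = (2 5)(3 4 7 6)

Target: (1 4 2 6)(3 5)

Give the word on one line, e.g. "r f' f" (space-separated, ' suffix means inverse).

r' f

  after r': (1 3 2 7 4 5 6)
  after f: (1 4 2 6)(3 5)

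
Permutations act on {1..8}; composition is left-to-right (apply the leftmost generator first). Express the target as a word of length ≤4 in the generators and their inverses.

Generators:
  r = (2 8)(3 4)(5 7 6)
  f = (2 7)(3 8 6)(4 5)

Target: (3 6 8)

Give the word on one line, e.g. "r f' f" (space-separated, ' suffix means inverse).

f f

  after f: (2 7)(3 8 6)(4 5)
  after f: (3 6 8)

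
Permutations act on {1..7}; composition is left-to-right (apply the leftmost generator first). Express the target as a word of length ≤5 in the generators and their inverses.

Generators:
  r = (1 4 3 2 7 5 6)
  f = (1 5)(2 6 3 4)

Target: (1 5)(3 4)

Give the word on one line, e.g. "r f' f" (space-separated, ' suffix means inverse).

r f f r'

  after r: (1 4 3 2 7 5 6)
  after f: (1 2 7)(3 6 5)
  after f: (1 6)(2 7 5 4)
  after r': (1 5)(3 4)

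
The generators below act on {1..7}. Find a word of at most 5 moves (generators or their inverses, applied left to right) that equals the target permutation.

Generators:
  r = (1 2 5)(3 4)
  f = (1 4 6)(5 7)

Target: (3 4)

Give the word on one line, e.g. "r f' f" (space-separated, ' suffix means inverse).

r r r

  after r: (1 2 5)(3 4)
  after r: (1 5 2)
  after r: (3 4)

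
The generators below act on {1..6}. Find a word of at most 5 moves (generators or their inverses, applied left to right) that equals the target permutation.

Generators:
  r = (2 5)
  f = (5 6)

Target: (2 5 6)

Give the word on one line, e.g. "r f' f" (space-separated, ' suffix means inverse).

  after f': (5 6)
  after r: (2 5 6)
  after f: (2 6)
  after f: (2 5 6)

f' r f f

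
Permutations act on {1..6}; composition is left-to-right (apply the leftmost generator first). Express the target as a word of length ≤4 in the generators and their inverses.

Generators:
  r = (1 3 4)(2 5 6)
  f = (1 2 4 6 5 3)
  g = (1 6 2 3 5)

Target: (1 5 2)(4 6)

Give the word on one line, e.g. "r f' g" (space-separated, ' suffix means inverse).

g f

  after g: (1 6 2 3 5)
  after f: (1 5 2)(4 6)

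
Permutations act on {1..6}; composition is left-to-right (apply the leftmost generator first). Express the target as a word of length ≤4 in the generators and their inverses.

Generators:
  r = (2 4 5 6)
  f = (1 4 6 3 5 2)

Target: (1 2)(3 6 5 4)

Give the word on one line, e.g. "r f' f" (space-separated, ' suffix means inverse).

r f'

  after r: (2 4 5 6)
  after f': (1 2)(3 6 5 4)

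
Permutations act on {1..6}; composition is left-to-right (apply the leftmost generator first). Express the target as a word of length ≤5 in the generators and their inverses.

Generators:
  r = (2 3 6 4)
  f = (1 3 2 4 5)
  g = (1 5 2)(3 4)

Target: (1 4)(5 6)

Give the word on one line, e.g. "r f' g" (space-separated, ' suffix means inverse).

  after r': (2 4 6 3)
  after f': (1 5 4 6)
  after r': (1 5 6)(2 4 3)
  after f': (1 4)(5 6)

r' f' r' f'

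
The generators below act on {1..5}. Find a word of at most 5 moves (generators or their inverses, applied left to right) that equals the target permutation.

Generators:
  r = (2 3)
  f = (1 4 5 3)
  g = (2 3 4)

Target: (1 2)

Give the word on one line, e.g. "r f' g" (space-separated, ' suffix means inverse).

  after f': (1 3 5 4)
  after r: (1 2 3 5 4)
  after f: (1 2)

f' r f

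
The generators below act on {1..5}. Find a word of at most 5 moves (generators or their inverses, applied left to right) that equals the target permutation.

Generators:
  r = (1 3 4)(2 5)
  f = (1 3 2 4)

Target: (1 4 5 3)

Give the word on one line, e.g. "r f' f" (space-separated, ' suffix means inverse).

  after r': (1 4 3)(2 5)
  after f': (1 2 5 3 4)
  after f': (1 3 2 5)
  after f': (2 5 4)
  after r': (1 4 5 3)

r' f' f' f' r'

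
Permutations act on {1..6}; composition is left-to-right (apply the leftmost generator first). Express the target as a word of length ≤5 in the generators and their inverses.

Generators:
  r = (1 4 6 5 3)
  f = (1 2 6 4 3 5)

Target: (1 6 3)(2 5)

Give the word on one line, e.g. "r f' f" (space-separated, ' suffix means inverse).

r' r' r' f r

  after r': (1 3 5 6 4)
  after r': (1 5 4 3 6)
  after r': (1 6 3 4 5)
  after f: (1 4)(2 6 5)
  after r: (1 6 3)(2 5)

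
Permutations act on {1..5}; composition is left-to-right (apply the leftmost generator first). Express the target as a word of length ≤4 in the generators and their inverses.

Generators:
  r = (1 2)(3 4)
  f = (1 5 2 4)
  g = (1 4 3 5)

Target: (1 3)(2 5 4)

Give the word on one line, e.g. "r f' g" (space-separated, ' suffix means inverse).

  after r': (1 2)(3 4)
  after f: (1 4 3)(2 5)
  after g: (1 3 4 5 2)
  after f: (1 3)(2 5 4)

r' f g f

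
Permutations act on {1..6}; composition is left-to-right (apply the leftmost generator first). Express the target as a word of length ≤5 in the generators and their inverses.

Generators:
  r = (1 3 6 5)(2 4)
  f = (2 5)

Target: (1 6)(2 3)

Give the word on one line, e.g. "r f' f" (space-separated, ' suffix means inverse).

f r r f

  after f: (2 5)
  after r: (1 3 6 5 4 2)
  after r: (1 6)(2 3 5)
  after f: (1 6)(2 3)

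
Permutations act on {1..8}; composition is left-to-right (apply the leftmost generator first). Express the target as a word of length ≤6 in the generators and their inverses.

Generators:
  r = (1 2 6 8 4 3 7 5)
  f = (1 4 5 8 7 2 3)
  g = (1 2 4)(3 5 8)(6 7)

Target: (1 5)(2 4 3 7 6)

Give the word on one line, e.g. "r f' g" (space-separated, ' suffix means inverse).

  after g: (1 2 4)(3 5 8)(6 7)
  after g: (1 4 2)(3 8 5)
  after f': (2 3 5)(4 7 8)
  after r': (1 5)(2 4 3 7 6)

g g f' r'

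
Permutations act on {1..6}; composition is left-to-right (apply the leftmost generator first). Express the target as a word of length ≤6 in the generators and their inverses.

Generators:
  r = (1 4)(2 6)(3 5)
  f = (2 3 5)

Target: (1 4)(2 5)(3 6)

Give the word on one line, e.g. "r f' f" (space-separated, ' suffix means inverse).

  after f: (2 3 5)
  after f: (2 5 3)
  after r: (1 4)(2 3 6)
  after f: (1 4)(2 5)(3 6)

f f r f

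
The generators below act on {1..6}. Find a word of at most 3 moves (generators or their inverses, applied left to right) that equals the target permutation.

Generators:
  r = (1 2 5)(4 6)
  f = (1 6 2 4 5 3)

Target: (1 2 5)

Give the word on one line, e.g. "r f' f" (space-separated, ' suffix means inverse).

r' r'

  after r': (1 5 2)(4 6)
  after r': (1 2 5)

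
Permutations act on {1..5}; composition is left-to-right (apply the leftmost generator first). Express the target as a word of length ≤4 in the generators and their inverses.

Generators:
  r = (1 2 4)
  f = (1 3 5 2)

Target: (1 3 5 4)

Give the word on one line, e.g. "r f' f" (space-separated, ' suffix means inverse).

f r

  after f: (1 3 5 2)
  after r: (1 3 5 4)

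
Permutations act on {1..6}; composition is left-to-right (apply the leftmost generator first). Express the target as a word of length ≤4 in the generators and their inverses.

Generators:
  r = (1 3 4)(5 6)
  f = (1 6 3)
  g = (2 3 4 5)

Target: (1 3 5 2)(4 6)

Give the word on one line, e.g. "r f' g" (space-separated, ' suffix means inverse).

f' g r'

  after f': (1 3 6)
  after g: (1 4 5 2 3 6)
  after r': (1 3 5 2)(4 6)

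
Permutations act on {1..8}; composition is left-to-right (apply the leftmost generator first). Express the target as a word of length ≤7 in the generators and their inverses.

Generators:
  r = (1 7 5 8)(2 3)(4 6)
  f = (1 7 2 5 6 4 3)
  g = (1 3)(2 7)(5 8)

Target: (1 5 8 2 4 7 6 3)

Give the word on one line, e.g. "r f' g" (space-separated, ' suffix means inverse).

r f' g' r f

  after r: (1 7 5 8)(2 3)(4 6)
  after f': (2 4 5 8 3 7)
  after g': (1 3 2 4 8)
  after r: (1 2 6 4)(5 8 7)
  after f: (1 5 8 2 4 7 6 3)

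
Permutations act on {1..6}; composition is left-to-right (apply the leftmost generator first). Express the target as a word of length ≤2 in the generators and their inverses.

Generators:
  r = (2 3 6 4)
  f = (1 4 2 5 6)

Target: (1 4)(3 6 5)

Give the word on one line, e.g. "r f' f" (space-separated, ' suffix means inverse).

  after f': (1 6 5 2 4)
  after r: (1 4)(3 6 5)

f' r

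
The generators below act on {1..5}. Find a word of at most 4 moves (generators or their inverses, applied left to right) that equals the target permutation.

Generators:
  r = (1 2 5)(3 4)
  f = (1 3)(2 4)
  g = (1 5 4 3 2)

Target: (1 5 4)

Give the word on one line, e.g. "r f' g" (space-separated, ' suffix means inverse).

g' f g'

  after g': (1 2 3 4 5)
  after f: (1 4 5 3 2)
  after g': (1 5 4)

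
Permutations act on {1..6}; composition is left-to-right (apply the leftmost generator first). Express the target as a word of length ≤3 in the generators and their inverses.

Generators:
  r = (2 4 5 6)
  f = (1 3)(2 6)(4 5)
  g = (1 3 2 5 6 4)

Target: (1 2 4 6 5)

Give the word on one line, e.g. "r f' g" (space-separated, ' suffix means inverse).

f' g

  after f': (1 3)(2 6)(4 5)
  after g: (1 2 4 6 5)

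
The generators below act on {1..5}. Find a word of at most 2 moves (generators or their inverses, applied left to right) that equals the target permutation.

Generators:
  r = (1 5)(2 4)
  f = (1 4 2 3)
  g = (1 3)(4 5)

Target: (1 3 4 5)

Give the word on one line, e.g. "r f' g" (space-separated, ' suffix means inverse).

  after f': (1 3 2 4)
  after r: (1 3 4 5)

f' r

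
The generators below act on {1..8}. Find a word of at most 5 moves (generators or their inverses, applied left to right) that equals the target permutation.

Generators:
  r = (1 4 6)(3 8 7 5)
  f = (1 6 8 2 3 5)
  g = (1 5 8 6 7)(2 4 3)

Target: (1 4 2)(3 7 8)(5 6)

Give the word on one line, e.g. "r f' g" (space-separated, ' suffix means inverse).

  after g': (1 7 6 8 5)(2 3 4)
  after r: (1 5 4 2 8 3 6 7)
  after r: (1 3)(2 7 4)(5 6)
  after g': (1 4 3 7 2 6)(5 8)
  after f': (1 4 2)(3 7 8)(5 6)

g' r r g' f'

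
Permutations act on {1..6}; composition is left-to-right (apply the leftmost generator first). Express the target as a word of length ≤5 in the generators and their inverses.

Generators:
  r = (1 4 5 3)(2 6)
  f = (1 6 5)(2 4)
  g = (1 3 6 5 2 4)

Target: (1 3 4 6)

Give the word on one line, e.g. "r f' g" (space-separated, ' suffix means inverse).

  after f: (1 6 5)(2 4)
  after g: (1 5 3 6 2)
  after r: (1 3 2 4 5)
  after f': (1 3 4 6)

f g r f'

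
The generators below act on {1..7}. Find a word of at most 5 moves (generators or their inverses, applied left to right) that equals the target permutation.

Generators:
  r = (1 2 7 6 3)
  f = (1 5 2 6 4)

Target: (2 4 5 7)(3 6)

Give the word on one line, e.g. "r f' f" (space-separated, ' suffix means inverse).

f f r'

  after f: (1 5 2 6 4)
  after f: (1 2 4 5 6)
  after r': (2 4 5 7)(3 6)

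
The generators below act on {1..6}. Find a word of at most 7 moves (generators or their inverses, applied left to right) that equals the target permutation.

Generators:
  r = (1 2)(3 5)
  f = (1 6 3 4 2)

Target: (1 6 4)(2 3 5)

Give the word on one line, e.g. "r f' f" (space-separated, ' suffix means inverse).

  after r': (1 2)(3 5)
  after f: (2 6 3 5 4)
  after f: (1 6 4)(2 3 5)
  after r': (1 6 4 2 5)
  after r': (1 6 4)(2 3 5)

r' f f r' r'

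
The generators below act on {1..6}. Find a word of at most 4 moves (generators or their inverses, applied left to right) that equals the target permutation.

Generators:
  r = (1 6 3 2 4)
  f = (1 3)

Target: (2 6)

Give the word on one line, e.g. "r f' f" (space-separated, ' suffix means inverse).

r' f r

  after r': (1 4 2 3 6)
  after f: (1 4 2)(3 6)
  after r: (2 6)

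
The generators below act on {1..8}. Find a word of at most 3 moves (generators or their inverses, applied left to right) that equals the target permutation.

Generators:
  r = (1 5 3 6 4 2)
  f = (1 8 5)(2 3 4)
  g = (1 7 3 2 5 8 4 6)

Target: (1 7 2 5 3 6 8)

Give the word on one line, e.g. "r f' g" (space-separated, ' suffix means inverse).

  after g: (1 7 3 2 5 8 4 6)
  after f: (1 7 4 6 8 2)
  after r: (1 7 2 5 3 6 8)

g f r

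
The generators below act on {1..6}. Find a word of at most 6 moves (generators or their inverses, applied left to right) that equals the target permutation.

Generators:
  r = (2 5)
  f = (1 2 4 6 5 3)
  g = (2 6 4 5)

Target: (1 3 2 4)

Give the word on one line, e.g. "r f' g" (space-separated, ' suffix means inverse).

  after r: (2 5)
  after g': (2 4 6)
  after g': (2 6 5 4)
  after f': (1 3 5 2 4)
  after r': (1 3 2 4)

r g' g' f' r'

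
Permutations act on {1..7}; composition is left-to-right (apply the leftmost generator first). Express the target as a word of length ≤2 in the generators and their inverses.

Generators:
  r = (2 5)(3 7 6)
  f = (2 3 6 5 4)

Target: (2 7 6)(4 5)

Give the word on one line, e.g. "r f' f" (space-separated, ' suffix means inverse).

  after f: (2 3 6 5 4)
  after r: (2 7 6)(4 5)

f r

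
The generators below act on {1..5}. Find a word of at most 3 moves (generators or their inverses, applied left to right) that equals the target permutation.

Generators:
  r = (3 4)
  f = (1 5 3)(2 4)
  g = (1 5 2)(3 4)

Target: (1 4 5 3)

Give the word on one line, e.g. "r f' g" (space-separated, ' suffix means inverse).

  after g: (1 5 2)(3 4)
  after f: (1 3 2 5 4)
  after g: (1 4 5 3)

g f g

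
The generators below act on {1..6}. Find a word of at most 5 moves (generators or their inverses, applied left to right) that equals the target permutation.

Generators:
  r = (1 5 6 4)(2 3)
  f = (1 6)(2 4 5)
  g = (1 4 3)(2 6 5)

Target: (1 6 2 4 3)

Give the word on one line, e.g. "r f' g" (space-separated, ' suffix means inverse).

  after f': (1 6)(2 5 4)
  after g': (1 2 6 3 4 5)
  after f: (1 4 2)(3 5 6)
  after r': (1 6 2 4 3)

f' g' f r'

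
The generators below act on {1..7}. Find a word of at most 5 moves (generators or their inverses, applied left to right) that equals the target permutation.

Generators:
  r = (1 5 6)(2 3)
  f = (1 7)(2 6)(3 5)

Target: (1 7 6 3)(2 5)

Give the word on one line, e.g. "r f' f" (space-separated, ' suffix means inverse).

  after f: (1 7)(2 6)(3 5)
  after r': (1 7 6 3)(2 5)
  after f: (2 3 7)(5 6)
  after f: (1 7 6 3)(2 5)

f r' f f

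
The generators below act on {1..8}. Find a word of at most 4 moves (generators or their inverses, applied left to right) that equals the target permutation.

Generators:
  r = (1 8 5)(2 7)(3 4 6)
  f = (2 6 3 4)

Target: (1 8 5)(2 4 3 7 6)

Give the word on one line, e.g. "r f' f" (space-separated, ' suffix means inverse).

  after r': (1 5 8)(2 7)(3 6 4)
  after f': (1 5 8)(2 7 4 6 3)
  after r': (1 8 5)(3 7)
  after f': (1 8 5)(2 4 3 7 6)

r' f' r' f'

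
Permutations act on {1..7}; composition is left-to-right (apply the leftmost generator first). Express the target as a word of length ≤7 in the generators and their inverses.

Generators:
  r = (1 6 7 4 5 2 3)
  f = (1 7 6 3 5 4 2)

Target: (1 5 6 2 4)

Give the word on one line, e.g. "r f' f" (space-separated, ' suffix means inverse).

  after r': (1 3 2 5 4 7 6)
  after f': (1 6 2 3 4)
  after f': (1 7)(2 6 4)(3 5)
  after r: (1 4 3 2 7 6 5)
  after r: (1 5 6 2 4)

r' f' f' r r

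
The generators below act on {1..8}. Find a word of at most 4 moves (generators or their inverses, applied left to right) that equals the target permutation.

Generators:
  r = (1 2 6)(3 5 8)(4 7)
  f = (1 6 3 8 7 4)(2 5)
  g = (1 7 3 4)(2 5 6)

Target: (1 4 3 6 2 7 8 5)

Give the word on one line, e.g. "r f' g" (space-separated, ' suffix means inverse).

r' f' f'

  after r': (1 6 2)(3 8 5)(4 7)
  after f': (2 4 8)(5 6)
  after f': (1 4 3 6 2 7 8 5)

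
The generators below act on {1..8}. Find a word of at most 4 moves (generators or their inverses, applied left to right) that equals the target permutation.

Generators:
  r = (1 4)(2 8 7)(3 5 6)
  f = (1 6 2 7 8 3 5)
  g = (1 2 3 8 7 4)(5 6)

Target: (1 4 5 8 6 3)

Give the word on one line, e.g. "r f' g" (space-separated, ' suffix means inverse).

r' f'

  after r': (1 4)(2 7 8)(3 6 5)
  after f': (1 4 5 8 6 3)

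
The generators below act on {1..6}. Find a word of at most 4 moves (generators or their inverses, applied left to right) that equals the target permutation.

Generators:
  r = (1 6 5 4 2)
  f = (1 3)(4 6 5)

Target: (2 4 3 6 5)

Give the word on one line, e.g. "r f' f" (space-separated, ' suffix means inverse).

f' r' r' f

  after f': (1 3)(4 5 6)
  after r': (1 3 2 4 6 5)
  after r': (1 3 4)(2 5)
  after f: (2 4 3 6 5)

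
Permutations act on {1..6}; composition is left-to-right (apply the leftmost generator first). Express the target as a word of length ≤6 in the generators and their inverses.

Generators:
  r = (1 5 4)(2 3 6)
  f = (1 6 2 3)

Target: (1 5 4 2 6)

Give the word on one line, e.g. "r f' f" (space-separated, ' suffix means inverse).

  after r': (1 4 5)(2 6 3)
  after r': (1 5 4)(2 3 6)
  after f': (1 5 4 3)
  after f': (1 5 4 2 6)

r' r' f' f'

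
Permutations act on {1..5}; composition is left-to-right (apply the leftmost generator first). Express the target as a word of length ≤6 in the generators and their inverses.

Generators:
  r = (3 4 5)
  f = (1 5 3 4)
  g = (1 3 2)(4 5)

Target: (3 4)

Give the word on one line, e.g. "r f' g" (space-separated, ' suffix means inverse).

f f r' f'

  after f: (1 5 3 4)
  after f: (1 3)(4 5)
  after r': (1 5 3)
  after f': (3 4)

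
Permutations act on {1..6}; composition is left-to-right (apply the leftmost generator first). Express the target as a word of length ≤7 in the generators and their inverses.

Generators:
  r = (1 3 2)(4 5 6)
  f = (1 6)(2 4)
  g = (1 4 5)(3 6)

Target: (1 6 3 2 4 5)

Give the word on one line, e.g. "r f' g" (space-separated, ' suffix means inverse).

g r g g r'

  after g: (1 4 5)(3 6)
  after r: (1 5 3 4 6 2)
  after g: (2 4 3 5 6)
  after g: (1 4 6 2 5 3)
  after r': (1 6 3 2 4 5)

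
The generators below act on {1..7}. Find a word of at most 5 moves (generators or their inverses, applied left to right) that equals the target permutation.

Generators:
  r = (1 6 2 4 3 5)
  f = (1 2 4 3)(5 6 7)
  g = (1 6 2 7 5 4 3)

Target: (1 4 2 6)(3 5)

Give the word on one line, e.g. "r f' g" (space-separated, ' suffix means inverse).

  after r: (1 6 2 4 3 5)
  after g: (1 2 3 4)(5 6 7)
  after f: (1 4 2)(5 7 6)
  after f: (1 3)
  after r': (1 4 2 6)(3 5)

r g f f r'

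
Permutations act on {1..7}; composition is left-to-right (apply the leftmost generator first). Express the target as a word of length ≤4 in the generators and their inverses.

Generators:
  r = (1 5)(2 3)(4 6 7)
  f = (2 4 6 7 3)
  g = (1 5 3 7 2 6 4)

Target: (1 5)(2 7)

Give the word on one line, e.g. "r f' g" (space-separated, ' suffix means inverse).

r f'

  after r: (1 5)(2 3)(4 6 7)
  after f': (1 5)(2 7)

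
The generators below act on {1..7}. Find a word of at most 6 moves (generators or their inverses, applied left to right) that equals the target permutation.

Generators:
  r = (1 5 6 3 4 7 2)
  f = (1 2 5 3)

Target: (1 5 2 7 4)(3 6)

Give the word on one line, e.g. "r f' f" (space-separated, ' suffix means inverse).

  after r': (1 2 7 4 3 6 5)
  after f': (2 7 4 5 3 6)
  after f': (1 3 6)(2 7 4)
  after f': (1 5 2 7 4)(3 6)

r' f' f' f'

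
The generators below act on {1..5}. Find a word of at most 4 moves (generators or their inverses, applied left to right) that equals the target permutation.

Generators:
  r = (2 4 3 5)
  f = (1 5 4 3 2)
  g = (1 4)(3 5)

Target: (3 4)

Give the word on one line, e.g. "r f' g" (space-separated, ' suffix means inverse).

  after g': (1 4)(3 5)
  after r': (1 2 5 4)
  after g: (1 2 3 5)
  after f: (3 4)

g' r' g f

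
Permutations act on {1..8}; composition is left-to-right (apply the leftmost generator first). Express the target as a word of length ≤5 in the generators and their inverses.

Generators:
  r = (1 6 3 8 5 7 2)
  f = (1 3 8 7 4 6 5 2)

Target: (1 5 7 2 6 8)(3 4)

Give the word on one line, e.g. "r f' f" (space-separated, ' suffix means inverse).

f' r f' r' r'

  after f': (1 2 5 6 4 7 8 3)
  after r: (2 7 5 3 6 4)
  after f': (1 2 8 3 4 5)(6 7)
  after r': (1 7)(2 3 4 8 6 5)
  after r': (1 5 7 2 6 8)(3 4)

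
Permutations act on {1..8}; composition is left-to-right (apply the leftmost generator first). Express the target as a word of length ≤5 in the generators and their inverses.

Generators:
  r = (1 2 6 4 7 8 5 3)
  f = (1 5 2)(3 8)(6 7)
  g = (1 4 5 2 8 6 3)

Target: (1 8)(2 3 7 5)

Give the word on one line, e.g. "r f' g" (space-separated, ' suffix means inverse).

r f' r f

  after r: (1 2 6 4 7 8 5 3)
  after f': (1 5 8)(2 7 3)(4 6)
  after r: (1 3 6 7)(2 8)
  after f: (1 8)(2 3 7 5)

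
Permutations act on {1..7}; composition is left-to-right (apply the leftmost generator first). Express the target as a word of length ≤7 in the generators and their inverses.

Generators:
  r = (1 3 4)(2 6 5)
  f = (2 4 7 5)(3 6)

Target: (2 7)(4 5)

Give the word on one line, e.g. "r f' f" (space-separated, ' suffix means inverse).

f r r r f

  after f: (2 4 7 5)(3 6)
  after r: (1 3 5 6 4 7 2)
  after r: (1 4 7 6)(2 3)
  after r: (2 4 7 5)(3 6)
  after f: (2 7)(4 5)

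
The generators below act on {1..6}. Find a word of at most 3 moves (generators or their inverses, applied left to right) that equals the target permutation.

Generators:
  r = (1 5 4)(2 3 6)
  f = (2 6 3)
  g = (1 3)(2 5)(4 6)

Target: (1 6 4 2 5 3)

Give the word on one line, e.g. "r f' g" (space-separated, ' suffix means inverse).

g f'

  after g: (1 3)(2 5)(4 6)
  after f': (1 6 4 2 5 3)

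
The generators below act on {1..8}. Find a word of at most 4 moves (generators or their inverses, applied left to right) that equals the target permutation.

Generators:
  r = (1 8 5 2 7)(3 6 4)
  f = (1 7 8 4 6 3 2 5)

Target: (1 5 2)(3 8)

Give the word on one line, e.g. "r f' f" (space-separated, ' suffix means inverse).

f r' r'

  after f: (1 7 8 4 6 3 2 5)
  after r': (1 2 8 6 4 3 5 7)
  after r': (1 5 2)(3 8)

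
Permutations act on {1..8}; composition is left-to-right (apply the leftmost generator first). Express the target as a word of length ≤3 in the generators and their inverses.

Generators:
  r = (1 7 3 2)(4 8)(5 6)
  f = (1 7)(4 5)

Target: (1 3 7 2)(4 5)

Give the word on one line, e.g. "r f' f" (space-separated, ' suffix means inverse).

r r f

  after r: (1 7 3 2)(4 8)(5 6)
  after r: (1 3)(2 7)
  after f: (1 3 7 2)(4 5)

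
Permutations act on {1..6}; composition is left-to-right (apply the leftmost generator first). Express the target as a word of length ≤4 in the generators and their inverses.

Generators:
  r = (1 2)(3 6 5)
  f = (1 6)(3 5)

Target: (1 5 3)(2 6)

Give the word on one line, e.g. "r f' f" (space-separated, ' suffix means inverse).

  after f: (1 6)(3 5)
  after r': (1 3 6 2)
  after f: (1 5 3)(2 6)

f r' f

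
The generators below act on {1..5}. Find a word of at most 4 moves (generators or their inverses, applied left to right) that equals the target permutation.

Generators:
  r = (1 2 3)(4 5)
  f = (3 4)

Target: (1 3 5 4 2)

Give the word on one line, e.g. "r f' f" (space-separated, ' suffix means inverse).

  after f: (3 4)
  after r': (1 3 5 4 2)
  after f: (1 4 2)(3 5)
  after f: (1 3 5 4 2)

f r' f f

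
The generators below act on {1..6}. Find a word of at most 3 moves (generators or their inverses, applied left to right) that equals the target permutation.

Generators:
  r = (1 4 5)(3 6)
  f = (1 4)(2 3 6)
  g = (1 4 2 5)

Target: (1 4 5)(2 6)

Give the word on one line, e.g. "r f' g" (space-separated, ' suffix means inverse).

  after f': (1 4)(2 6 3)
  after r': (2 3)(4 5)
  after f: (1 4 5)(2 6)

f' r' f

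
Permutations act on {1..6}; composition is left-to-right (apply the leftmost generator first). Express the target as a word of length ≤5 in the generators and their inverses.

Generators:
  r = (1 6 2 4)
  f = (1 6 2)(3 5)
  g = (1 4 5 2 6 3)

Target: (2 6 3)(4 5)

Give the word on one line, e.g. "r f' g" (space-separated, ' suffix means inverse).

  after g': (1 3 6 2 5 4)
  after g': (1 6 5)(2 4 3)
  after f: (1 2 4 5 6 3)
  after r: (1 4 5 2)(3 6)
  after r: (2 6 3)(4 5)

g' g' f r r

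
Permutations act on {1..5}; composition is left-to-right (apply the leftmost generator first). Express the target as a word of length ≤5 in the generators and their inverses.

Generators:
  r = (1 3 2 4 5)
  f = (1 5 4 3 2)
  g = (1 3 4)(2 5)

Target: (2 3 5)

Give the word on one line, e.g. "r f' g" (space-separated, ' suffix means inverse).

g' r g' f

  after g': (1 4 3)(2 5)
  after r: (1 5 4 2)
  after g': (1 2 4 5 3)
  after f: (2 3 5)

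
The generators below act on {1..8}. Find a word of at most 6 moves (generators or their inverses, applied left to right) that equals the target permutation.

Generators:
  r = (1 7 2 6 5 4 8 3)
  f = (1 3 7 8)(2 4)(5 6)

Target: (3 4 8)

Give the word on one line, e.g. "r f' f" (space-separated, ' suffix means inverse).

  after f: (1 3 7 8)(2 4)(5 6)
  after r': (1 8 3)(2 5)(4 7)
  after f': (1 7 2 6 5 4 3 8)
  after r': (3 4 8)

f r' f' r'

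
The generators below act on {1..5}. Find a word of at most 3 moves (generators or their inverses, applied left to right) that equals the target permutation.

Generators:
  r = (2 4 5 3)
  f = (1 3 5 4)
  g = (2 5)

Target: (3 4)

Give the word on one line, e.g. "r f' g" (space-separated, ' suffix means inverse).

  after r: (2 4 5 3)
  after g': (2 4)(3 5)
  after r': (3 4)

r g' r'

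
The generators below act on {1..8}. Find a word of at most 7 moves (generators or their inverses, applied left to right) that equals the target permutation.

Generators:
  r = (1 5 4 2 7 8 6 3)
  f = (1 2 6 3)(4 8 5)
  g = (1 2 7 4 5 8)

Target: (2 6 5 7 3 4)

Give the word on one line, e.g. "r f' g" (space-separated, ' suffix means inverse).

  after g': (1 8 5 4 7 2)
  after r: (1 6 3)(2 5)(4 8)
  after g': (1 6 3 8 7 2 4 5)
  after f: (1 3 5 2 8 7 6)
  after r: (2 6 5 7 3 4)

g' r g' f r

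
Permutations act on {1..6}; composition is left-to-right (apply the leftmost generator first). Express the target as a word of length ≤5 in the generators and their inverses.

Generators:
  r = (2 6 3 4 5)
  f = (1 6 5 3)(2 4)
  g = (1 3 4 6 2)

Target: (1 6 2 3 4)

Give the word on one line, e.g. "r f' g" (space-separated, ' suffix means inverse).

  after f': (1 3 5 6)(2 4)
  after f': (1 5)(3 6)
  after g: (1 5 3 2)(4 6)
  after f': (1 6 2 3 4)

f' f' g f'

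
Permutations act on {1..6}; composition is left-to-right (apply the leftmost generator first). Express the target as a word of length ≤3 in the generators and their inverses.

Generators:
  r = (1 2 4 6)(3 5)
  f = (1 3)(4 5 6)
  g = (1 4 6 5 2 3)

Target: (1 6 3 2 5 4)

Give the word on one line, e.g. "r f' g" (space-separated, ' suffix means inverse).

g r

  after g: (1 4 6 5 2 3)
  after r: (1 6 3 2 5 4)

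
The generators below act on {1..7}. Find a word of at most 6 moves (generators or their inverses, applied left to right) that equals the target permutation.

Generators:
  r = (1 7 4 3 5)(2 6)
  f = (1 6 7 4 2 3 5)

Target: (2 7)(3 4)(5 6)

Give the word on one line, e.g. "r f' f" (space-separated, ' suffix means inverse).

f r f' r' r'

  after f: (1 6 7 4 2 3 5)
  after r: (1 2 5 7 3)(4 6)
  after f': (1 4)(2 3 5 6 7)
  after r': (1 7 6)(2 4 5)
  after r': (2 7)(3 4)(5 6)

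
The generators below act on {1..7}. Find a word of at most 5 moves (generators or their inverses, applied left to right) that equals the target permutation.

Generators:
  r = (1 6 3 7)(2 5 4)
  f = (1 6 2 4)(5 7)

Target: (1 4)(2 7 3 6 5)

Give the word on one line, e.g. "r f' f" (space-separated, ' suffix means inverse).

  after f': (1 4 2 6)(5 7)
  after f': (1 2)(4 6)
  after r': (1 4)(2 7 3 6 5)

f' f' r'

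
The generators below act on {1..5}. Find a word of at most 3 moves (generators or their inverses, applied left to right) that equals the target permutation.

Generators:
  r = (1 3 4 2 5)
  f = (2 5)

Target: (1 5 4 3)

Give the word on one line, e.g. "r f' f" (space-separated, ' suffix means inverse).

  after f: (2 5)
  after r': (1 5 4 3)

f r'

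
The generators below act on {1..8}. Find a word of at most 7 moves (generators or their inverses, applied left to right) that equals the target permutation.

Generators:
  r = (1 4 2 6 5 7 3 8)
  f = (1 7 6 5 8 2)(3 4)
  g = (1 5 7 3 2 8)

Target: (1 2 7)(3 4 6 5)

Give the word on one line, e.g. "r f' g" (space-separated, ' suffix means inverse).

  after g: (1 5 7 3 2 8)
  after r': (1 6 2 3 4)
  after f: (1 5 8 2 4 7 6)
  after f: (1 8)(2 3 4 6 7 5)
  after g': (1 2 7)(3 4 6 5)

g r' f f g'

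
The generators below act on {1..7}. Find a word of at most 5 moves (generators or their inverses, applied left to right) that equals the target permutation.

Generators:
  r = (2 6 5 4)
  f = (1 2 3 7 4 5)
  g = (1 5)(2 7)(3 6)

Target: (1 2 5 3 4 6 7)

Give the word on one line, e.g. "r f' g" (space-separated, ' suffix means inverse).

f' g' r f

  after f': (1 5 4 7 3 2)
  after g': (2 5 4)(3 7 6)
  after r: (2 4 6 3 7 5)
  after f: (1 2 5 3 4 6 7)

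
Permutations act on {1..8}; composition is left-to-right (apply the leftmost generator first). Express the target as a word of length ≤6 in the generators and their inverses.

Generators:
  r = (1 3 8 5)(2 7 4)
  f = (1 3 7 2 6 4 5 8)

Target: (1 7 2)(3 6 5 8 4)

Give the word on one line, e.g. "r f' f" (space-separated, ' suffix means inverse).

  after f: (1 3 7 2 6 4 5 8)
  after f: (1 7 6 5)(2 4 8 3)
  after f: (1 2 5 3 6 8 7 4)
  after r: (1 7 2)(3 6 5 8 4)

f f f r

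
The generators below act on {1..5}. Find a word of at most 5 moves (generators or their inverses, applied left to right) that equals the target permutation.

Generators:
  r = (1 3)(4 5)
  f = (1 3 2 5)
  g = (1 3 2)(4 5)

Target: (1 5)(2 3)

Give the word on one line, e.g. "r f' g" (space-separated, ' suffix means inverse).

f' r g

  after f': (1 5 2 3)
  after r: (1 4 5 2)
  after g: (1 5)(2 3)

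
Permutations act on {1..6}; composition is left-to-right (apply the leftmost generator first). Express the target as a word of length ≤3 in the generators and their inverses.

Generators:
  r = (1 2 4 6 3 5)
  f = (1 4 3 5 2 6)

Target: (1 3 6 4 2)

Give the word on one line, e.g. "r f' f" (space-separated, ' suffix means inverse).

f' r

  after f': (1 6 2 5 3 4)
  after r: (1 3 6 4 2)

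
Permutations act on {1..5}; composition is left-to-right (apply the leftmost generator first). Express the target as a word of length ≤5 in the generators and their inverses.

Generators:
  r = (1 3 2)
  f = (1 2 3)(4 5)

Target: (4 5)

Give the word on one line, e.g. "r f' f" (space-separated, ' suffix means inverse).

  after r: (1 3 2)
  after f: (4 5)
  after f: (1 2 3)
  after r': (1 3 2)
  after f: (4 5)

r f f r' f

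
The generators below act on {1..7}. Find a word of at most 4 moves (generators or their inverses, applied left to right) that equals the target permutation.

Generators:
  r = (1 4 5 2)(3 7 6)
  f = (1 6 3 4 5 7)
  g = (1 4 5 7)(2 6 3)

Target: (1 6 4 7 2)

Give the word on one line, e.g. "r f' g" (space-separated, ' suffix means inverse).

  after f': (1 7 5 4 3 6)
  after r: (1 6 4 7 2)

f' r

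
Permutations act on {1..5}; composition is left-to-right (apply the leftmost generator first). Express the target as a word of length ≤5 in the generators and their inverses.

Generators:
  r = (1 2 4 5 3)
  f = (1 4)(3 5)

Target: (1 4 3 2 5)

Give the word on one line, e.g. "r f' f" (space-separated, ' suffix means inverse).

f r' r' f'

  after f: (1 4)(3 5)
  after r': (1 2)(3 4)
  after r': (2 3)(4 5)
  after f': (1 4 3 2 5)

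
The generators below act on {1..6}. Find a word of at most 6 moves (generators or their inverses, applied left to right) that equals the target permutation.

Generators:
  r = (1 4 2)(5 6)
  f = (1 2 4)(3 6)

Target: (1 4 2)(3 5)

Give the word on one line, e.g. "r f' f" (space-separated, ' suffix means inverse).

  after r: (1 4 2)(5 6)
  after r: (1 2 4)
  after f': (3 6)
  after r': (1 2 4)(3 5 6)
  after f: (1 4 2)(3 5)

r r f' r' f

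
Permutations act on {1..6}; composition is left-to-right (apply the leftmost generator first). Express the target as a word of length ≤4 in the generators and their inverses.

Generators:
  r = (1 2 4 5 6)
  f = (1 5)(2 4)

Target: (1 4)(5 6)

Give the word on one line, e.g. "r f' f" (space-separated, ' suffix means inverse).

  after f: (1 5)(2 4)
  after r': (1 4)(5 6)
  after f': (1 2 4 5 6)
  after f': (1 4)(5 6)

f r' f' f'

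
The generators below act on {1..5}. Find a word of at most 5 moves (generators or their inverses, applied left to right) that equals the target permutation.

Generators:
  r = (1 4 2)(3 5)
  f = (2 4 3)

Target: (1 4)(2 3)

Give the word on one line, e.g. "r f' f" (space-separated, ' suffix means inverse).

r r f

  after r: (1 4 2)(3 5)
  after r: (1 2 4)
  after f: (1 4)(2 3)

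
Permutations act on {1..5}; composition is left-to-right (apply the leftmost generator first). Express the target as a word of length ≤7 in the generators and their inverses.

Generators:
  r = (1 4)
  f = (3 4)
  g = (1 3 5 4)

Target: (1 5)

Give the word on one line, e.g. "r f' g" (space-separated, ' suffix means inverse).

g' f g' g' g'

  after g': (1 4 5 3)
  after f: (1 3)(4 5)
  after g': (3 4)
  after g': (1 4)(3 5)
  after g': (1 5)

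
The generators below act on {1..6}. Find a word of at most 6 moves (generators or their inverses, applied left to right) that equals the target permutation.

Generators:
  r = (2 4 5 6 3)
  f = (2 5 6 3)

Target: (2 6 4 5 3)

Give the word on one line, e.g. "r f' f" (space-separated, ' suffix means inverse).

  after r: (2 4 5 6 3)
  after f': (2 4)
  after r': (3 6 5 4)
  after r': (2 3 5)(4 6)
  after f': (2 6 4 5 3)

r f' r' r' f'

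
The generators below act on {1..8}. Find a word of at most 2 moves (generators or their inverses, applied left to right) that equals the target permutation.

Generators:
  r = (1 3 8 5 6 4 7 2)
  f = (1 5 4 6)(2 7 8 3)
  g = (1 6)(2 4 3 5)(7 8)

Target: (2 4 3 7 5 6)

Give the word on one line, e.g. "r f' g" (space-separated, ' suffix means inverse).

f' g'

  after f': (1 6 4 5)(2 3 8 7)
  after g': (2 4 3 7 5 6)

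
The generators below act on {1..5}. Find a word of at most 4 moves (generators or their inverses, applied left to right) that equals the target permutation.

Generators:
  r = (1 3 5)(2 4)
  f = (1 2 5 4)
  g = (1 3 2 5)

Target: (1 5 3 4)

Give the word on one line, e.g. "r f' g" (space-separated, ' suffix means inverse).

  after g: (1 3 2 5)
  after g: (1 2)(3 5)
  after f: (1 5 3 4)

g g f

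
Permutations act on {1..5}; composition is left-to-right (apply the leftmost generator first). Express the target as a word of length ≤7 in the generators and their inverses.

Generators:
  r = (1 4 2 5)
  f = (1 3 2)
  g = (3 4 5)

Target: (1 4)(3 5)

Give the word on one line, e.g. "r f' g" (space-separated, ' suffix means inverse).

  after g': (3 5 4)
  after f: (1 3 5 4 2)
  after g': (1 5 3 4 2)
  after r: (2 4 5 3)
  after r: (1 4)(3 5)

g' f g' r r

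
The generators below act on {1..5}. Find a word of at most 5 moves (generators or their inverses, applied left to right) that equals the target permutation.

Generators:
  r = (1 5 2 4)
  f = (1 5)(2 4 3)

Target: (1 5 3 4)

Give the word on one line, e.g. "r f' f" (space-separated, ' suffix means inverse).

  after r: (1 5 2 4)
  after f: (2 3)(4 5)
  after f: (1 5 3 4)

r f f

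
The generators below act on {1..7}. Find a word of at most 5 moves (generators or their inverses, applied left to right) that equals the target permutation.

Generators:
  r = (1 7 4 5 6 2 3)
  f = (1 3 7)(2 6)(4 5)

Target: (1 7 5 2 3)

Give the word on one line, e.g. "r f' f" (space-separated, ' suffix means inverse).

  after r: (1 7 4 5 6 2 3)
  after f': (1 3 7 5 2)
  after f': (2 7 4 5 6)
  after f': (1 7 5 2 3)

r f' f' f'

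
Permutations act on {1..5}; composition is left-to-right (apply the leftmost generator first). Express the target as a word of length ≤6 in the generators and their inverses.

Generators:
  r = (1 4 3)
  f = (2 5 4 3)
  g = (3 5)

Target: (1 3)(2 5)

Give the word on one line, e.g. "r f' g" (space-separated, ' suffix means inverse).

r g' f g' g'

  after r: (1 4 3)
  after g': (1 4 5 3)
  after f: (1 3)(2 5)
  after g': (1 5 2 3)
  after g': (1 3)(2 5)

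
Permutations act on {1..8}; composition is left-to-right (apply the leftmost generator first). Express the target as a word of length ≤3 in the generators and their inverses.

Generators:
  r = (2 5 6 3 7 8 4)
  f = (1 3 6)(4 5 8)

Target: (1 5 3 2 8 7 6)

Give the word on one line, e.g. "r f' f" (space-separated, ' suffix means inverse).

  after f: (1 3 6)(4 5 8)
  after r': (1 6)(2 4)(3 5 7)
  after r': (1 5 3 2 8 7 6)

f r' r'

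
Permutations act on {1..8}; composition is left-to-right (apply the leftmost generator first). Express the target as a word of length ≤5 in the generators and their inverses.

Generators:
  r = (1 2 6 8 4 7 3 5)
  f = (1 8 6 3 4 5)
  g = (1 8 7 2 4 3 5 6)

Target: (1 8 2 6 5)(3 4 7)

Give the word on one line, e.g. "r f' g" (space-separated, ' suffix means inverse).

  after r': (1 5 3 7 4 8 6 2)
  after f': (1 4)(2 5 6)(3 7)
  after r: (1 7 5 8 4 2)
  after g': (1 8 2 6 5)(3 4 7)

r' f' r g'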